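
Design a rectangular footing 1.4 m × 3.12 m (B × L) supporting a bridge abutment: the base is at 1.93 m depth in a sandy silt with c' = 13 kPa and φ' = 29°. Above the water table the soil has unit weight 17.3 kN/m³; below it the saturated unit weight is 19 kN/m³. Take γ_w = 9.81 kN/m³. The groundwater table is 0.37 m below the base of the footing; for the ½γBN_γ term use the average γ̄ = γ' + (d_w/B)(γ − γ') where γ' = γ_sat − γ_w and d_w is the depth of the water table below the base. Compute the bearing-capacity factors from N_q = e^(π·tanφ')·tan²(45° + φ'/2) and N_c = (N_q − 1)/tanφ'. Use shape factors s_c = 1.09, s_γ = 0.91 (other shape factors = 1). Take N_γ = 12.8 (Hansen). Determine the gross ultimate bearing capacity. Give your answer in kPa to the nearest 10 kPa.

q_ult ≈ 1040 kPa

tan29° = 0.5543, so N_q = e^(π×0.5543)·tan²(59.5°) = 5.705 × 2.882 = 16.44.
N_c = (16.44 − 1)/tan29° = 27.86.
q = γ·D_f = 17.3 × 1.93 = 33.389 kPa.
γ' = 9.19 kN/m³; averaging over the depth B below the base, γ̄ = γ' + (d_w/B)(γ − γ') = 11.333 kN/m³.
c·N_c·s_c = 13 × 27.86 × 1.09 = 394.78 kPa
q·N_q = 33.389 × 16.443 = 549.03 kPa
0.5·γ·B·N_γ·s_γ = 0.5 × 11.333 × 1.4 × 12.8 × 0.91 = 92.408 kPa
q_ult = 394.78 + 549.03 + 92.408 = 1036.2 kPa.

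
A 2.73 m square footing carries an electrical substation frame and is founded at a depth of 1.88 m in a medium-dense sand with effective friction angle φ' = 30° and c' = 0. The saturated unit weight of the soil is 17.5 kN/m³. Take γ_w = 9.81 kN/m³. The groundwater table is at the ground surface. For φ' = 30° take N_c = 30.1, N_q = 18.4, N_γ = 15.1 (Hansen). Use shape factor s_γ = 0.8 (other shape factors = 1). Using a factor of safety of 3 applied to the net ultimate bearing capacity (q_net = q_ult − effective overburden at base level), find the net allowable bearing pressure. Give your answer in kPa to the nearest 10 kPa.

q_all(net) ≈ 130 kPa

γ' = 17.5 − 9.81 = 7.69 kN/m³ (submerged throughout). q = 7.69 × 1.88 = 14.457 kPa; the same γ' applies in the ½γBN_γ term.
q·N_q = 14.457 × 18.4 = 266.01 kPa
0.5·γ·B·N_γ·s_γ = 0.5 × 7.69 × 2.73 × 15.1 × 0.8 = 126.8 kPa
q_ult = 266.01 + 126.8 = 392.81 kPa.
Net ultimate: q_net = 392.81 − 14.457 = 378.36 kPa.
q_all(net) = 378.36 / 3 = 126.12 kPa.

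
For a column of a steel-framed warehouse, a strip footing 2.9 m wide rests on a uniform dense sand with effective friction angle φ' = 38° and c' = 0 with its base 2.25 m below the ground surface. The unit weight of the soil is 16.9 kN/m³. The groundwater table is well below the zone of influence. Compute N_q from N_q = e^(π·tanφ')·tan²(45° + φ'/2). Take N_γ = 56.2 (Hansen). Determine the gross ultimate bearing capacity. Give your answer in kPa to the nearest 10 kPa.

tan38° = 0.7813, so N_q = e^(π×0.7813)·tan²(64°) = 11.64 × 4.204 = 48.93.
q = γ·D_f = 16.9 × 2.25 = 38.025 kPa.
q·N_q = 38.025 × 48.933 = 1860.7 kPa
0.5·γ·B·N_γ = 0.5 × 16.9 × 2.9 × 56.2 = 1377.2 kPa
q_ult = 1860.7 + 1377.2 = 3237.9 kPa.

q_ult ≈ 3240 kPa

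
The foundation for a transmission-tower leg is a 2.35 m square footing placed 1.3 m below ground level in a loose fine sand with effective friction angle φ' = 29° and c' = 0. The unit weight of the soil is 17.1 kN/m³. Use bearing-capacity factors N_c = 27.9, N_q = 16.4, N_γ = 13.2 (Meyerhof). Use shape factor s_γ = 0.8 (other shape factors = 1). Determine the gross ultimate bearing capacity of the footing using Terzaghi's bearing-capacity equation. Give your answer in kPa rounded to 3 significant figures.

q = γ·D_f = 17.1 × 1.3 = 22.23 kPa.
q·N_q = 22.23 × 16.4 = 364.57 kPa
0.5·γ·B·N_γ·s_γ = 0.5 × 17.1 × 2.35 × 13.2 × 0.8 = 212.18 kPa
q_ult = 364.57 + 212.18 = 576.75 kPa.

q_ult ≈ 577 kPa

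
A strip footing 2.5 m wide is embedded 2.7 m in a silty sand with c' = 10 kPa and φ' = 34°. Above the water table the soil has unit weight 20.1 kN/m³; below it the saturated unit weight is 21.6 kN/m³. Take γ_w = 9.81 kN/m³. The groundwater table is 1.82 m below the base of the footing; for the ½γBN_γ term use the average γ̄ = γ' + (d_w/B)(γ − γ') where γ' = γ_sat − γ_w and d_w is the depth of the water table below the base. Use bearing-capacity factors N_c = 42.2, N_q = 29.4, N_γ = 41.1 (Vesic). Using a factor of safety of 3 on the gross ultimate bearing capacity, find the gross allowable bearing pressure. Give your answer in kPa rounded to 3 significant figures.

q_all ≈ 978 kPa

Overburden at base level: q = 20.1 × 2.7 = 54.27 kPa.
The water table is 1.82 m below the base (< B = 2.5 m), so the ½γBN_γ term uses γ̄ = γ' + (d_w/B)(γ − γ') = 11.79 + (1.82/2.5)(20.1 − 11.79) = 17.84 kN/m³.
Cohesion term c·N_c = 10 × 42.2 = 422 kPa; surcharge term q·N_q = 54.27 × 29.4 = 1595.5 kPa; self-weight term 0.5·γ·B·N_γ = 0.5 × 17.84 × 2.5 × 41.1 = 916.51 kPa.
q_ult = 422 + 1595.5 + 916.51 = 2934.1 kPa.
q_all = 2934.1 / 3 = 978.02 kPa.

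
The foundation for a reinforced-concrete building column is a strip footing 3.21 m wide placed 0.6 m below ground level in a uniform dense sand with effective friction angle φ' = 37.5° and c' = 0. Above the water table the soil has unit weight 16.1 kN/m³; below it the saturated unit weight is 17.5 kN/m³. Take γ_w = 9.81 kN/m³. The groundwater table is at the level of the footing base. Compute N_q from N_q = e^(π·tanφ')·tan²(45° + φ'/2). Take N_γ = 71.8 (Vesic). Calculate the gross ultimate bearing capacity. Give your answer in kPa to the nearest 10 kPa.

q_ult ≈ 1330 kPa

tan37.5° = 0.7673, so N_q = e^(π×0.7673)·tan²(63.75°) = 11.141 × 4.112 = 45.81.
Effective surcharge at the founding depth q = γ·D_f = 16.1 × 0.6 = 9.66 kPa.
The water table coincides with the base, so in the self-weight term γ → γ' = 7.69 kN/m³.
q_ult = q·N_q + 0.5·γ·B·N_γ
     = 9.66 × 45.811 + 0.5 × 7.69 × 3.21 × 71.8
     = 442.54 + 886.19 = 1328.7 kPa.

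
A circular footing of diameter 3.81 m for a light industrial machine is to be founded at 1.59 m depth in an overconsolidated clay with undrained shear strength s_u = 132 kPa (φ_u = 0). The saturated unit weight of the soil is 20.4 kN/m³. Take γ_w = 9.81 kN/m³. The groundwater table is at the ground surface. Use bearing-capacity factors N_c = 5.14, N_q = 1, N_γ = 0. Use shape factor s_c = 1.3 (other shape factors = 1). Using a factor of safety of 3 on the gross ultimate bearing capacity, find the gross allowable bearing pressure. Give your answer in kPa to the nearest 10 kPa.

q_all ≈ 300 kPa

Water table at ground surface, so effective unit weight γ' = 20.4 − 9.81 = 10.59 kN/m³ is used throughout; overburden q = 10.59 × 1.59 = 16.838 kPa.
Cohesion term c·N_c·s_c = 132 × 5.14 × 1.3 = 882.02 kPa; surcharge term q·N_q = 16.838 × 1 = 16.838 kPa.
q_ult = 882.02 + 16.838 = 898.86 kPa.
q_all = 898.86 / 3 = 299.62 kPa.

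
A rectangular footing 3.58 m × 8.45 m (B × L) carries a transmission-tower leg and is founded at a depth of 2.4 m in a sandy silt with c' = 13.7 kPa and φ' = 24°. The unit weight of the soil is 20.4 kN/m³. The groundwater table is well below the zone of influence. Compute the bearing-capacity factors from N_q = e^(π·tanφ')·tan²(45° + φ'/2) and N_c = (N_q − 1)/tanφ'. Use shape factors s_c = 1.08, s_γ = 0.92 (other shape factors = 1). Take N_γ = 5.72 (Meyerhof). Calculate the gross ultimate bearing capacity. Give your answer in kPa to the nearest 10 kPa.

q_ult ≈ 950 kPa

tan24° = 0.4452, so N_q = e^(π×0.4452)·tan²(57°) = 4.05 × 2.371 = 9.6.
N_c = (9.6 − 1)/tan24° = 19.32.
Effective surcharge at the founding depth q = γ·D_f = 20.4 × 2.4 = 48.96 kPa.
q_ult = c·N_c·s_c + q·N_q + 0.5·γ·B·N_γ·s_γ
     = 13.7 × 19.324 × 1.08 + 48.96 × 9.6034 + 0.5 × 20.4 × 3.58 × 5.72 × 0.92
     = 285.91 + 470.18 + 192.16 = 948.26 kPa.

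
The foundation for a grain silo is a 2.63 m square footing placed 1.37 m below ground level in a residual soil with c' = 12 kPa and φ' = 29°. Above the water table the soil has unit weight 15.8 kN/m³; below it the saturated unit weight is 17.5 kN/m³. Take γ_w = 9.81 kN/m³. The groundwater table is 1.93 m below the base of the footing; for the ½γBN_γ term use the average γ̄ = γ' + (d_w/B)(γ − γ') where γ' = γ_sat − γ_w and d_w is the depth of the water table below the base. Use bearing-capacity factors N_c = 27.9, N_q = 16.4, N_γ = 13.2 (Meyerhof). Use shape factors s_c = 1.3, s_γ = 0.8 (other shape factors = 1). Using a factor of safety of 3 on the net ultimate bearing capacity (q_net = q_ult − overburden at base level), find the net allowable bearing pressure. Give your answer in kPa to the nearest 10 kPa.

q = γ·D_f = 15.8 × 1.37 = 21.646 kPa.
γ' = 7.69 kN/m³; averaging over the depth B below the base, γ̄ = γ' + (d_w/B)(γ − γ') = 13.641 kN/m³.
c·N_c·s_c = 12 × 27.9 × 1.3 = 435.24 kPa
q·N_q = 21.646 × 16.4 = 354.99 kPa
0.5·γ·B·N_γ·s_γ = 0.5 × 13.641 × 2.63 × 13.2 × 0.8 = 189.43 kPa
q_ult = 435.24 + 354.99 + 189.43 = 979.66 kPa.
q_net = 979.66 − 21.646 = 958.02 kPa.
q_all(net) = 958.02 / 3 = 319.34 kPa.

q_all(net) ≈ 320 kPa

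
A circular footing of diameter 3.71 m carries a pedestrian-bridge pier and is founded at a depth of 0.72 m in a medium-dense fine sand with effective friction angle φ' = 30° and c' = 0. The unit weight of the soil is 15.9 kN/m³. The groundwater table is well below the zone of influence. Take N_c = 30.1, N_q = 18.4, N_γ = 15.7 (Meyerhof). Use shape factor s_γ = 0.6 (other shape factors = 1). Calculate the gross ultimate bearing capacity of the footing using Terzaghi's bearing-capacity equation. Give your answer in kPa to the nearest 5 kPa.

q_ult ≈ 490 kPa

q = γ·D_f = 15.9 × 0.72 = 11.448 kPa.
q·N_q = 11.448 × 18.4 = 210.64 kPa
0.5·γ·B·N_γ·s_γ = 0.5 × 15.9 × 3.71 × 15.7 × 0.6 = 277.84 kPa
q_ult = 210.64 + 277.84 = 488.48 kPa.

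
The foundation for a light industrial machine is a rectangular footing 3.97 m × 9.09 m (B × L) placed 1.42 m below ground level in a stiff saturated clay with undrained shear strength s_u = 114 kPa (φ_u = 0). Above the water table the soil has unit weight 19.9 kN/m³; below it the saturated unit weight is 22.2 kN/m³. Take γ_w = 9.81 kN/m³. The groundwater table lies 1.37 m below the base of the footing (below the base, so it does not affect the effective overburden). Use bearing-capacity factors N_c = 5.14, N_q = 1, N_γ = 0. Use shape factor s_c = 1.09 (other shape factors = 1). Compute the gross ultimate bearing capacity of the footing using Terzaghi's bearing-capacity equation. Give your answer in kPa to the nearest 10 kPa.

q = γ·D_f = 19.9 × 1.42 = 28.258 kPa.
c·N_c·s_c = 114 × 5.14 × 1.09 = 638.7 kPa
q·N_q = 28.258 × 1 = 28.258 kPa
q_ult = 638.7 + 28.258 = 666.95 kPa.

q_ult ≈ 670 kPa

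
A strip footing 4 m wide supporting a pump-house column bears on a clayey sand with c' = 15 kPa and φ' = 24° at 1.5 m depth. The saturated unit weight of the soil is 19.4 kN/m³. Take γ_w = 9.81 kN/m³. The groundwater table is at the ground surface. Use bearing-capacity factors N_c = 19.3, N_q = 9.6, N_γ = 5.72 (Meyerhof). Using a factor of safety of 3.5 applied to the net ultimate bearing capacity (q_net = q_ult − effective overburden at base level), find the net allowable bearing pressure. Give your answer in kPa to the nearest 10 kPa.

q_all(net) ≈ 150 kPa

Water table at ground surface, so effective unit weight γ' = 19.4 − 9.81 = 9.59 kN/m³ is used throughout; overburden q = 9.59 × 1.5 = 14.385 kPa; the same γ' applies in the ½γBN_γ term.
Cohesion term c·N_c = 15 × 19.3 = 289.5 kPa; surcharge term q·N_q = 14.385 × 9.6 = 138.1 kPa; self-weight term 0.5·γ·B·N_γ = 0.5 × 9.59 × 4 × 5.72 = 109.71 kPa.
q_ult = 289.5 + 138.1 + 109.71 = 537.31 kPa.
Net ultimate: q_net = 537.31 − 14.385 = 522.92 kPa.
q_all(net) = 522.92 / 3.5 = 149.41 kPa.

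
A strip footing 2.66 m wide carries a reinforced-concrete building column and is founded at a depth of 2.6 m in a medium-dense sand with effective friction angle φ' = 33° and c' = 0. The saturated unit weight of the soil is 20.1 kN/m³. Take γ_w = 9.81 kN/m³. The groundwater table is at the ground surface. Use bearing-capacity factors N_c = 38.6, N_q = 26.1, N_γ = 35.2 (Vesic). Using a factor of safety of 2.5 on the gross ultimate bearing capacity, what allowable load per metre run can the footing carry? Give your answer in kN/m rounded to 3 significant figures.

≈ 1260 kN/m

γ' = 20.1 − 9.81 = 10.29 kN/m³ (submerged throughout). q = 10.29 × 2.6 = 26.754 kPa; the same γ' applies in the ½γBN_γ term.
q·N_q = 26.754 × 26.1 = 698.28 kPa
0.5·γ·B·N_γ = 0.5 × 10.29 × 2.66 × 35.2 = 481.74 kPa
q_ult = 698.28 + 481.74 = 1180 kPa.
Gross allowable pressure q_all = 1180 / 2.5 = 472.01 kPa.
Allowable wall load = q_all × B = 472.01 × 2.66 = 1255.5 kN per metre run.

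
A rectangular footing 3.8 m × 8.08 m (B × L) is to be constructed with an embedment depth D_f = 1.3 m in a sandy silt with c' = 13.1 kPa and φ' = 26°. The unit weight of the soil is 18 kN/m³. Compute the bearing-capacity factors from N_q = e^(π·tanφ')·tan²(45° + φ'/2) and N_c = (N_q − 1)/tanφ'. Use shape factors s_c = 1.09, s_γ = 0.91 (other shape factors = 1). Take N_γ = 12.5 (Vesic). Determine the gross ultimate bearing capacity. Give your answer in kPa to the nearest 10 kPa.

q_ult ≈ 980 kPa

tan26° = 0.4877, so N_q = e^(π×0.4877)·tan²(58°) = 4.629 × 2.561 = 11.85.
N_c = (11.85 − 1)/tan26° = 22.25.
Overburden at base level: q = 18 × 1.3 = 23.4 kPa.
Cohesion term c·N_c·s_c = 13.1 × 22.254 × 1.09 = 317.77 kPa; surcharge term q·N_q = 23.4 × 11.854 = 277.39 kPa; self-weight term 0.5·γ·B·N_γ·s_γ = 0.5 × 18 × 3.8 × 12.5 × 0.91 = 389.02 kPa.
q_ult = 317.77 + 277.39 + 389.02 = 984.18 kPa.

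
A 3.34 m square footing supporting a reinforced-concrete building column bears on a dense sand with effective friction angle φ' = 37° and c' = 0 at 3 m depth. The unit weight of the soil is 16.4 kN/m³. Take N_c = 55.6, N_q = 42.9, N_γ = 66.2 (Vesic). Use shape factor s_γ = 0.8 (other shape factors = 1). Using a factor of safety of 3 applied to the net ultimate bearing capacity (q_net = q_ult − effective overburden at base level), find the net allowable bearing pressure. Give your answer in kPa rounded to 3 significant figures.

Effective surcharge at the founding depth q = γ·D_f = 16.4 × 3 = 49.2 kPa.
q_ult = q·N_q + 0.5·γ·B·N_γ·s_γ
     = 49.2 × 42.9 + 0.5 × 16.4 × 3.34 × 66.2 × 0.8
     = 2110.7 + 1450.5 = 3561.1 kPa.
Net ultimate: q_net = 3561.1 − 49.2 = 3511.9 kPa.
q_all(net) = 3511.9 / 3 = 1170.6 kPa.

q_all(net) ≈ 1170 kPa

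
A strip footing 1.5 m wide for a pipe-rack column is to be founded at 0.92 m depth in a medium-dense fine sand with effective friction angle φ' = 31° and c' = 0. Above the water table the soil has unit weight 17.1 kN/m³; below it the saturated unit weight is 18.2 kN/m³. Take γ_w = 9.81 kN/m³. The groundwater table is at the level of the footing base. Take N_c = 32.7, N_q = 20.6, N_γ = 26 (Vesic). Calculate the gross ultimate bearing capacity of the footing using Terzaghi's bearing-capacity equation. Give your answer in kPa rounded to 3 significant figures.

q_ult ≈ 488 kPa

Overburden at base level: q = 17.1 × 0.92 = 15.732 kPa.
Below the base the soil is submerged, so the ½γBN_γ term uses γ' = 18.2 − 9.81 = 8.39 kN/m³.
Surcharge term q·N_q = 15.732 × 20.6 = 324.08 kPa; self-weight term 0.5·γ·B·N_γ = 0.5 × 8.39 × 1.5 × 26 = 163.6 kPa.
q_ult = 324.08 + 163.6 = 487.68 kPa.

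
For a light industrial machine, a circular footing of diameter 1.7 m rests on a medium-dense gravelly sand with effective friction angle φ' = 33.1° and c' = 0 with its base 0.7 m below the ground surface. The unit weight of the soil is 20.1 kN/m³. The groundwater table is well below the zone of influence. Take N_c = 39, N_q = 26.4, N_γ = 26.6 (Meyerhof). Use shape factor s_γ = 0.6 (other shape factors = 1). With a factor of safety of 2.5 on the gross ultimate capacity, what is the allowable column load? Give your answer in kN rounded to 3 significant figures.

P_all ≈ 585 kN

q = γ·D_f = 20.1 × 0.7 = 14.07 kPa.
q·N_q = 14.07 × 26.4 = 371.45 kPa
0.5·γ·B·N_γ·s_γ = 0.5 × 20.1 × 1.7 × 26.6 × 0.6 = 272.68 kPa
q_ult = 371.45 + 272.68 = 644.12 kPa.
Gross allowable pressure q_all = 644.12 / 2.5 = 257.65 kPa.
Footing area = 2.2698 m², so allowable column load = 257.65 × 2.2698 = 584.81 kN.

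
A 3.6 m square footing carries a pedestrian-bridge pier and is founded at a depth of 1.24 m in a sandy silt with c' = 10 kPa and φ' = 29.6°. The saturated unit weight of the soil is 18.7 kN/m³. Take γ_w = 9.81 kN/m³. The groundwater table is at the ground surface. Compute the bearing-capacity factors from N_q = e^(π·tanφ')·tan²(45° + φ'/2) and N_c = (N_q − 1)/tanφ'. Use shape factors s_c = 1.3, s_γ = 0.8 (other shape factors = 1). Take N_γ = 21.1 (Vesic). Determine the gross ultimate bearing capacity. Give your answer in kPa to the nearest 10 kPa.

tan29.6° = 0.5681, so N_q = e^(π×0.5681)·tan²(59.8°) = 5.958 × 2.952 = 17.59.
N_c = (17.59 − 1)/tan29.6° = 29.2.
γ' = 18.7 − 9.81 = 8.89 kN/m³ (submerged throughout). q = 8.89 × 1.24 = 11.024 kPa; the same γ' applies in the ½γBN_γ term.
c·N_c·s_c = 10 × 29.199 × 1.3 = 379.59 kPa
q·N_q = 11.024 × 17.588 = 193.88 kPa
0.5·γ·B·N_γ·s_γ = 0.5 × 8.89 × 3.6 × 21.1 × 0.8 = 270.11 kPa
q_ult = 379.59 + 193.88 + 270.11 = 843.59 kPa.

q_ult ≈ 840 kPa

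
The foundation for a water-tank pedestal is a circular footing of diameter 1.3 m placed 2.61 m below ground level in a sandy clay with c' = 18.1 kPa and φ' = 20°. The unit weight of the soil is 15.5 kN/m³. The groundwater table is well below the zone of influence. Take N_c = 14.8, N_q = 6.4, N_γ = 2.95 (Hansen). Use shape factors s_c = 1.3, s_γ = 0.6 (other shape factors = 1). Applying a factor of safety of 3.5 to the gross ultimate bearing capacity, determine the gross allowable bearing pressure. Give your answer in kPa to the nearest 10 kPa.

q = γ·D_f = 15.5 × 2.61 = 40.455 kPa.
c·N_c·s_c = 18.1 × 14.8 × 1.3 = 348.24 kPa
q·N_q = 40.455 × 6.4 = 258.91 kPa
0.5·γ·B·N_γ·s_γ = 0.5 × 15.5 × 1.3 × 2.95 × 0.6 = 17.833 kPa
q_ult = 348.24 + 258.91 + 17.833 = 624.99 kPa.
q_all = q_ult / FS = 624.99 / 3.5 = 178.57 kPa.

q_all ≈ 180 kPa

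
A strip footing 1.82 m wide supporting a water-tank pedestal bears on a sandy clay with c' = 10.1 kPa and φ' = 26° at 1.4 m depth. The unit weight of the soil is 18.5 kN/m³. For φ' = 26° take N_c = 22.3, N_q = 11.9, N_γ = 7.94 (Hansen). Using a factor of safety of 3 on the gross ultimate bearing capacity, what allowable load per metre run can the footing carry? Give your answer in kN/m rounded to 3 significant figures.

q = γ·D_f = 18.5 × 1.4 = 25.9 kPa.
c·N_c = 10.1 × 22.3 = 225.23 kPa
q·N_q = 25.9 × 11.9 = 308.21 kPa
0.5·γ·B·N_γ = 0.5 × 18.5 × 1.82 × 7.94 = 133.67 kPa
q_ult = 225.23 + 308.21 + 133.67 = 667.11 kPa.
Gross allowable pressure q_all = 667.11 / 3 = 222.37 kPa.
Allowable wall load = q_all × B = 222.37 × 1.82 = 404.71 kN per metre run.

≈ 405 kN/m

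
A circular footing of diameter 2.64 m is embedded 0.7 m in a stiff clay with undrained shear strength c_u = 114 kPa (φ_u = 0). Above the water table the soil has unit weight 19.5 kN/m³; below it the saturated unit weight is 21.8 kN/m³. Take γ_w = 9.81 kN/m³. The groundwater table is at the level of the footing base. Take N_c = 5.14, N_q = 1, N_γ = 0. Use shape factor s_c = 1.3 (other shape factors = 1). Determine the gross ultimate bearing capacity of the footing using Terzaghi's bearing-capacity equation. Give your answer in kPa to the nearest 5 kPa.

q = γ·D_f = 19.5 × 0.7 = 13.65 kPa.
c·N_c·s_c = 114 × 5.14 × 1.3 = 761.75 kPa
q·N_q = 13.65 × 1 = 13.65 kPa
q_ult = 761.75 + 13.65 = 775.4 kPa.

q_ult ≈ 775 kPa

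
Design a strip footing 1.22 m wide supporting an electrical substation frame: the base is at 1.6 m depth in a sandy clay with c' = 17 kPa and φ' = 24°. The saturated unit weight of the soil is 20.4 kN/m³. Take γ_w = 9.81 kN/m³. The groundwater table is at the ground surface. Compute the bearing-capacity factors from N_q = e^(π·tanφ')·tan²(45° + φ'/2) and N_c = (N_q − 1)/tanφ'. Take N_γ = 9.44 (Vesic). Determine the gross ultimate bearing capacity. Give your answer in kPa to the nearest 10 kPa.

tan24° = 0.4452, so N_q = e^(π×0.4452)·tan²(57°) = 4.05 × 2.371 = 9.6.
N_c = (9.6 − 1)/tan24° = 19.32.
Water table at ground surface, so effective unit weight γ' = 20.4 − 9.81 = 10.59 kN/m³ is used throughout; overburden q = 10.59 × 1.6 = 16.944 kPa; the same γ' applies in the ½γBN_γ term.
Cohesion term c·N_c = 17 × 19.324 = 328.5 kPa; surcharge term q·N_q = 16.944 × 9.6034 = 162.72 kPa; self-weight term 0.5·γ·B·N_γ = 0.5 × 10.59 × 1.22 × 9.44 = 60.981 kPa.
q_ult = 328.5 + 162.72 + 60.981 = 552.2 kPa.

q_ult ≈ 550 kPa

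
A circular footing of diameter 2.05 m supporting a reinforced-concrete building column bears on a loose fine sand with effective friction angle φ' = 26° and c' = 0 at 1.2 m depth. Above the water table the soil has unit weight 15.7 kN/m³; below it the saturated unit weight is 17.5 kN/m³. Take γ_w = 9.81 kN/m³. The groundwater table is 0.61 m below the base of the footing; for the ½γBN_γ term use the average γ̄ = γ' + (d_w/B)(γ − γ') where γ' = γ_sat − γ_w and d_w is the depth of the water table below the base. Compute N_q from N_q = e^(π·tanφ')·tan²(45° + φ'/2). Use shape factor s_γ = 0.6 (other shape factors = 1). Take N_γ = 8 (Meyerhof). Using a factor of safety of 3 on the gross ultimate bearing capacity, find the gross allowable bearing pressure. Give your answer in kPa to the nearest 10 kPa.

q_all ≈ 90 kPa

N_q = e^(π·tan26°)·tan²(58°) = 11.85.
q = γ·D_f = 15.7 × 1.2 = 18.84 kPa.
γ' = 7.69 kN/m³; averaging over the depth B below the base, γ̄ = γ' + (d_w/B)(γ − γ') = 10.073 kN/m³.
q·N_q = 18.84 × 11.854 = 223.33 kPa
0.5·γ·B·N_γ·s_γ = 0.5 × 10.073 × 2.05 × 8 × 0.6 = 49.561 kPa
q_ult = 223.33 + 49.561 = 272.89 kPa.
q_all = 272.89 / 3 = 90.965 kPa.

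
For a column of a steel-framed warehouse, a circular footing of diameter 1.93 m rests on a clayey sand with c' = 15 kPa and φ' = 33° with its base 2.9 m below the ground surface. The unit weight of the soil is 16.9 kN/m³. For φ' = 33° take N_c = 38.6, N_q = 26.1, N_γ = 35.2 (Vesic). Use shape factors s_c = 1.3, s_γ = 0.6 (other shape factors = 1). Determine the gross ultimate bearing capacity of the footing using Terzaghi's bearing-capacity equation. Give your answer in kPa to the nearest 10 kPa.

q_ult ≈ 2380 kPa

Effective surcharge at the founding depth q = γ·D_f = 16.9 × 2.9 = 49.01 kPa.
q_ult = c·N_c·s_c + q·N_q + 0.5·γ·B·N_γ·s_γ
     = 15 × 38.6 × 1.3 + 49.01 × 26.1 + 0.5 × 16.9 × 1.93 × 35.2 × 0.6
     = 752.7 + 1279.2 + 344.44 = 2376.3 kPa.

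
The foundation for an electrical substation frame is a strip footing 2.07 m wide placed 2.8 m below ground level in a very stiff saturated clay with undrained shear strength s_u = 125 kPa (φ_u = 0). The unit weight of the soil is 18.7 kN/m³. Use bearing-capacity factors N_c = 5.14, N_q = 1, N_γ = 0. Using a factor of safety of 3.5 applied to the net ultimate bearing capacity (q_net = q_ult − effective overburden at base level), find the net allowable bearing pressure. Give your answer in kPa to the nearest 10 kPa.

Overburden at base level: q = 18.7 × 2.8 = 52.36 kPa.
Cohesion term c·N_c = 125 × 5.14 = 642.5 kPa; surcharge term q·N_q = 52.36 × 1 = 52.36 kPa.
q_ult = 642.5 + 52.36 = 694.86 kPa.
Net ultimate: q_net = 694.86 − 52.36 = 642.5 kPa.
q_all(net) = 642.5 / 3.5 = 183.57 kPa.

q_all(net) ≈ 180 kPa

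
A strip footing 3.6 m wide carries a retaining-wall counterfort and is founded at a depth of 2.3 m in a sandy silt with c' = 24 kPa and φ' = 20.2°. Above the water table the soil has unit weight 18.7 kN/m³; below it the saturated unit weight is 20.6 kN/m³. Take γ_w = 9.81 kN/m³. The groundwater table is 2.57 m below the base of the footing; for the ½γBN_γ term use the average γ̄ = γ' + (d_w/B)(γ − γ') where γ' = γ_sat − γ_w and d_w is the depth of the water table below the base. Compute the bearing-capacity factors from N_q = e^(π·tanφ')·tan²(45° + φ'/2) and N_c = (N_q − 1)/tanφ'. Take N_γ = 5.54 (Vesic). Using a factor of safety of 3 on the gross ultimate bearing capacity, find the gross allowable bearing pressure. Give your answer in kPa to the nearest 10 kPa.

N_q = e^(π·tan20.2°)·tan²(55.1°) = 6.53; N_c = (N_q − 1)/tanφ' = 15.02.
Overburden at base level: q = 18.7 × 2.3 = 43.01 kPa.
The water table is 2.57 m below the base (< B = 3.6 m), so the ½γBN_γ term uses γ̄ = γ' + (d_w/B)(γ − γ') = 10.79 + (2.57/3.6)(18.7 − 10.79) = 16.437 kN/m³.
Cohesion term c·N_c = 24 × 15.024 = 360.58 kPa; surcharge term q·N_q = 43.01 × 6.5278 = 280.76 kPa; self-weight term 0.5·γ·B·N_γ = 0.5 × 16.437 × 3.6 × 5.54 = 163.91 kPa.
q_ult = 360.58 + 280.76 + 163.91 = 805.25 kPa.
q_all = 805.25 / 3 = 268.42 kPa.

q_all ≈ 270 kPa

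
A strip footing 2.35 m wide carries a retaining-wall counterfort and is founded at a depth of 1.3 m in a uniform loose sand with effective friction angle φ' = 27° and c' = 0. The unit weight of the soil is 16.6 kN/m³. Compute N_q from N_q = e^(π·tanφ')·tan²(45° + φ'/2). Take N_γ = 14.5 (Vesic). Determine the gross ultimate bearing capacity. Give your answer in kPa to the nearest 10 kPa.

tan27° = 0.5095, so N_q = e^(π×0.5095)·tan²(58.5°) = 4.957 × 2.663 = 13.2.
Overburden at base level: q = 16.6 × 1.3 = 21.58 kPa.
Surcharge term q·N_q = 21.58 × 13.199 = 284.84 kPa; self-weight term 0.5·γ·B·N_γ = 0.5 × 16.6 × 2.35 × 14.5 = 282.82 kPa.
q_ult = 284.84 + 282.82 = 567.66 kPa.

q_ult ≈ 570 kPa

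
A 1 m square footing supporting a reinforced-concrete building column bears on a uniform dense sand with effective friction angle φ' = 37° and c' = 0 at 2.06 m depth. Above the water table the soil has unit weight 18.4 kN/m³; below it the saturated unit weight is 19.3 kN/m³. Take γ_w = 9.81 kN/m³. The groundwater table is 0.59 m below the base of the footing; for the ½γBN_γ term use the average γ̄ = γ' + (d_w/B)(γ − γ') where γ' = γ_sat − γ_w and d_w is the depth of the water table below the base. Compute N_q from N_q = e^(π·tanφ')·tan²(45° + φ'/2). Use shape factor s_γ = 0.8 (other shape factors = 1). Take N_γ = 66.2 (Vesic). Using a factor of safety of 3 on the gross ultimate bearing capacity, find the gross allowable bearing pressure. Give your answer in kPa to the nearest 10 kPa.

q_all ≈ 670 kPa

N_q = e^(π·tan37°)·tan²(63.5°) = 42.92.
Overburden at base level: q = 18.4 × 2.06 = 37.904 kPa.
The water table is 0.59 m below the base (< B = 1 m), so the ½γBN_γ term uses γ̄ = γ' + (d_w/B)(γ − γ') = 9.49 + (0.59/1)(18.4 − 9.49) = 14.747 kN/m³.
Surcharge term q·N_q = 37.904 × 42.92 = 1626.8 kPa; self-weight term 0.5·γ·B·N_γ·s_γ = 0.5 × 14.747 × 1 × 66.2 × 0.8 = 390.5 kPa.
q_ult = 1626.8 + 390.5 = 2017.3 kPa.
q_all = 2017.3 / 3 = 672.44 kPa.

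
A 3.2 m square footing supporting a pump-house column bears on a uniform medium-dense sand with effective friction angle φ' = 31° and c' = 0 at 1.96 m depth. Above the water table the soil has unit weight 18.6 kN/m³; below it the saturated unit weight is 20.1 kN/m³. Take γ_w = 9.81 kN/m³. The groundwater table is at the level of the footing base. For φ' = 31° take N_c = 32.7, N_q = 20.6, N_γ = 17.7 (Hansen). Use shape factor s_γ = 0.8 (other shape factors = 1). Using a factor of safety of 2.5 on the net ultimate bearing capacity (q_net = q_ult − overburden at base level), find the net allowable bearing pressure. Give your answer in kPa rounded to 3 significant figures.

q_all(net) ≈ 379 kPa

Effective surcharge at the founding depth q = γ·D_f = 18.6 × 1.96 = 36.456 kPa.
The water table coincides with the base, so in the self-weight term γ → γ' = 10.29 kN/m³.
q_ult = q·N_q + 0.5·γ·B·N_γ·s_γ
     = 36.456 × 20.6 + 0.5 × 10.29 × 3.2 × 17.7 × 0.8
     = 750.99 + 233.13 = 984.12 kPa.
q_net = 984.12 − 36.456 = 947.67 kPa.
q_all(net) = 947.67 / 2.5 = 379.07 kPa.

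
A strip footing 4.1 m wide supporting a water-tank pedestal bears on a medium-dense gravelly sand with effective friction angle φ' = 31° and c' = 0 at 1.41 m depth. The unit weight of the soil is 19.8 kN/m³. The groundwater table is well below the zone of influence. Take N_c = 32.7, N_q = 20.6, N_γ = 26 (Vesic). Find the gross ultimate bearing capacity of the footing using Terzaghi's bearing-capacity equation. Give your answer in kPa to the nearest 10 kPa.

q_ult ≈ 1630 kPa

Overburden at base level: q = 19.8 × 1.41 = 27.918 kPa.
Surcharge term q·N_q = 27.918 × 20.6 = 575.11 kPa; self-weight term 0.5·γ·B·N_γ = 0.5 × 19.8 × 4.1 × 26 = 1055.3 kPa.
q_ult = 575.11 + 1055.3 = 1630.5 kPa.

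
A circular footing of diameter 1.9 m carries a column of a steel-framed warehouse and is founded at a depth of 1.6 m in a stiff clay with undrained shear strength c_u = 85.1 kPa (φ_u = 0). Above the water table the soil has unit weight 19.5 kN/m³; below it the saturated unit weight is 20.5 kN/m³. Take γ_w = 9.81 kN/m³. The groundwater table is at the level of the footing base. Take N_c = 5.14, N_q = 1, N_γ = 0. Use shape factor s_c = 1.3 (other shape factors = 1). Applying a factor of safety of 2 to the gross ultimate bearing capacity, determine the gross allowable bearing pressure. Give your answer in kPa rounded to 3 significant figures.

Effective surcharge at the founding depth q = γ·D_f = 19.5 × 1.6 = 31.2 kPa.
q_ult = c·N_c·s_c + q·N_q
     = 85.1 × 5.14 × 1.3 + 31.2 × 1
     = 568.64 + 31.2 = 599.84 kPa.
q_all = q_ult / FS = 599.84 / 2 = 299.92 kPa.

q_all ≈ 300 kPa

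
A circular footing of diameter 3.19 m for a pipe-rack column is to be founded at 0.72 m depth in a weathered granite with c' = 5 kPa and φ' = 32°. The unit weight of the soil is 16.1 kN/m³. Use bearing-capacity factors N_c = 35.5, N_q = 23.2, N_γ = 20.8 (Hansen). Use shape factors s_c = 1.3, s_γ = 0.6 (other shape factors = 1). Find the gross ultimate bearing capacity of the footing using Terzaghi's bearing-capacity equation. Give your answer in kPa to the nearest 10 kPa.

Overburden at base level: q = 16.1 × 0.72 = 11.592 kPa.
Cohesion term c·N_c·s_c = 5 × 35.5 × 1.3 = 230.75 kPa; surcharge term q·N_q = 11.592 × 23.2 = 268.93 kPa; self-weight term 0.5·γ·B·N_γ·s_γ = 0.5 × 16.1 × 3.19 × 20.8 × 0.6 = 320.48 kPa.
q_ult = 230.75 + 268.93 + 320.48 = 820.16 kPa.

q_ult ≈ 820 kPa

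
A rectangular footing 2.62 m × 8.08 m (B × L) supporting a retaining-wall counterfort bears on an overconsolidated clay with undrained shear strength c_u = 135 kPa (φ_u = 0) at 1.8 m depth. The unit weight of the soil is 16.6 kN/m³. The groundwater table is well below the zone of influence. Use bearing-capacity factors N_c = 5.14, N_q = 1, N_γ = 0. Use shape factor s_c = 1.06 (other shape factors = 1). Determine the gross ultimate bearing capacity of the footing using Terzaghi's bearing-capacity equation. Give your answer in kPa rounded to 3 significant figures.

q_ult ≈ 765 kPa

Effective surcharge at the founding depth q = γ·D_f = 16.6 × 1.8 = 29.88 kPa.
q_ult = c·N_c·s_c + q·N_q
     = 135 × 5.14 × 1.06 + 29.88 × 1
     = 735.53 + 29.88 = 765.41 kPa.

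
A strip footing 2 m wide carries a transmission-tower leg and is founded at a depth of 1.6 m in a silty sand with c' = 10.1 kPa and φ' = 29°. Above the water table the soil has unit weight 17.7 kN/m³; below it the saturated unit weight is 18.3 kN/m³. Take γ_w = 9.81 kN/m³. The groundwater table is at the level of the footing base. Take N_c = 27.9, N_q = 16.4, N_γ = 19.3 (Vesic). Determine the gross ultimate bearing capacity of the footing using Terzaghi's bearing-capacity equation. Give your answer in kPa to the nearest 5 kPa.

q_ult ≈ 910 kPa

Effective surcharge at the founding depth q = γ·D_f = 17.7 × 1.6 = 28.32 kPa.
The water table coincides with the base, so in the self-weight term γ → γ' = 8.49 kN/m³.
q_ult = c·N_c + q·N_q + 0.5·γ·B·N_γ
     = 10.1 × 27.9 + 28.32 × 16.4 + 0.5 × 8.49 × 2 × 19.3
     = 281.79 + 464.45 + 163.86 = 910.09 kPa.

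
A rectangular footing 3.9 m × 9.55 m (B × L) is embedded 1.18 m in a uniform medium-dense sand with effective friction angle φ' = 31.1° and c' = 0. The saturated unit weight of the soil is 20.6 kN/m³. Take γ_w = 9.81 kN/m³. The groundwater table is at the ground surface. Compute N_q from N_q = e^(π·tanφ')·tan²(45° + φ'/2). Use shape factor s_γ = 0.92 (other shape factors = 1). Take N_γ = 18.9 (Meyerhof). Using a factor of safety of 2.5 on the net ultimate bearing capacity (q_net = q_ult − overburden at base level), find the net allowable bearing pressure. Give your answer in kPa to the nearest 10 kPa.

q_all(net) ≈ 250 kPa

N_q = e^(π·tan31.1°)·tan²(60.55°) = 20.87.
Water table at ground surface, so effective unit weight γ' = 20.6 − 9.81 = 10.79 kN/m³ is used throughout; overburden q = 10.79 × 1.18 = 12.732 kPa; the same γ' applies in the ½γBN_γ term.
Surcharge term q·N_q = 12.732 × 20.87 = 265.73 kPa; self-weight term 0.5·γ·B·N_γ·s_γ = 0.5 × 10.79 × 3.9 × 18.9 × 0.92 = 365.85 kPa.
q_ult = 265.73 + 365.85 = 631.58 kPa.
q_net = 631.58 − 12.732 = 618.85 kPa.
q_all(net) = 618.85 / 2.5 = 247.54 kPa.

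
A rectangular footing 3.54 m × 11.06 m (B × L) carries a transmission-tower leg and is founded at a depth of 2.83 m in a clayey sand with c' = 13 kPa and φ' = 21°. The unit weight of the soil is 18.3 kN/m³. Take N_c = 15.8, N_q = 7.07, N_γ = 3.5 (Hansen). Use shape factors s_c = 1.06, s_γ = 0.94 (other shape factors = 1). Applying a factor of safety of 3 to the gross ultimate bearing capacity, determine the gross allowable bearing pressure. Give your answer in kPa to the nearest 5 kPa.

q_all ≈ 230 kPa

q = γ·D_f = 18.3 × 2.83 = 51.789 kPa.
c·N_c·s_c = 13 × 15.8 × 1.06 = 217.72 kPa
q·N_q = 51.789 × 7.07 = 366.15 kPa
0.5·γ·B·N_γ·s_γ = 0.5 × 18.3 × 3.54 × 3.5 × 0.94 = 106.57 kPa
q_ult = 217.72 + 366.15 + 106.57 = 690.44 kPa.
q_all = q_ult / FS = 690.44 / 3 = 230.15 kPa.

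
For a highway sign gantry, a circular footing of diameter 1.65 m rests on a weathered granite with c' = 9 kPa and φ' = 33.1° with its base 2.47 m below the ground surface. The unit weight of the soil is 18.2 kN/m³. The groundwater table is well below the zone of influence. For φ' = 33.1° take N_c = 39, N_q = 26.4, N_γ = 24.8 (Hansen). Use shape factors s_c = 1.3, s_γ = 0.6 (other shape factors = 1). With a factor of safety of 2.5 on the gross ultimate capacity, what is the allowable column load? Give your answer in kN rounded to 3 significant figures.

P_all ≈ 1600 kN

Overburden at base level: q = 18.2 × 2.47 = 44.954 kPa.
Cohesion term c·N_c·s_c = 9 × 39 × 1.3 = 456.3 kPa; surcharge term q·N_q = 44.954 × 26.4 = 1186.8 kPa; self-weight term 0.5·γ·B·N_γ·s_γ = 0.5 × 18.2 × 1.65 × 24.8 × 0.6 = 223.42 kPa.
q_ult = 456.3 + 1186.8 + 223.42 = 1866.5 kPa.
Gross allowable pressure q_all = 1866.5 / 2.5 = 746.6 kPa.
Footing area = 2.1382 m², so allowable column load = 746.6 × 2.1382 = 1596.4 kN.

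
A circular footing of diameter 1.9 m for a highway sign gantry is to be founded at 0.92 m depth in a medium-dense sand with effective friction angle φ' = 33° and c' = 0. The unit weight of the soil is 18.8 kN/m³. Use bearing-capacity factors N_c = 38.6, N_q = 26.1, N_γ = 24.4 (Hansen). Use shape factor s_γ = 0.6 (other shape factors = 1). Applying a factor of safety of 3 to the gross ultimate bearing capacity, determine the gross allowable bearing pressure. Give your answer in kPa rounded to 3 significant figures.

Overburden at base level: q = 18.8 × 0.92 = 17.296 kPa.
Surcharge term q·N_q = 17.296 × 26.1 = 451.43 kPa; self-weight term 0.5·γ·B·N_γ·s_γ = 0.5 × 18.8 × 1.9 × 24.4 × 0.6 = 261.47 kPa.
q_ult = 451.43 + 261.47 = 712.9 kPa.
q_all = q_ult / FS = 712.9 / 3 = 237.63 kPa.

q_all ≈ 238 kPa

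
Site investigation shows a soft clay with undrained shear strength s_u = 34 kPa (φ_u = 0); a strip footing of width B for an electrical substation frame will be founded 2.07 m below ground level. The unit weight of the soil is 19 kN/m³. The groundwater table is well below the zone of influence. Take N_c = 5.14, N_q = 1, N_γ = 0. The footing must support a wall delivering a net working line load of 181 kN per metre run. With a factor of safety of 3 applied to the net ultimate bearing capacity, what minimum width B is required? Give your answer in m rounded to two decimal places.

B = 3.11 m

Overburden at base level: q = 19 × 2.07 = 39.33 kPa.
Cohesion term c·N_c = 34 × 5.14 = 174.76 kPa; surcharge term q·N_q = 39.33 × 1 = 39.33 kPa.
q_ult = 174.76 + 39.33 = 214.09 kPa.
For φ = 0 the ½γBN_γ term vanishes, so q_ult is independent of B. q_net = 214.09 − 39.33 = 174.76 kPa; q_all(net) = 174.76/3 = 58.253 kPa.
Required width B = w / q_all(net) = 181 / 58.253 = 3.107 m.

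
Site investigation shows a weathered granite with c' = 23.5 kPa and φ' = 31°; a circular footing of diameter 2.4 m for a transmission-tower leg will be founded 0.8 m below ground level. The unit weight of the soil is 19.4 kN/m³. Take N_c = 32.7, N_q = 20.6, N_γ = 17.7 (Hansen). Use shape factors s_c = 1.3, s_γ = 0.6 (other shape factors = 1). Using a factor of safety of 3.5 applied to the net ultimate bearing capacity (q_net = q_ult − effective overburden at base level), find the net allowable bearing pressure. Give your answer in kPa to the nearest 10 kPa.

Overburden at base level: q = 19.4 × 0.8 = 15.52 kPa.
Cohesion term c·N_c·s_c = 23.5 × 32.7 × 1.3 = 998.99 kPa; surcharge term q·N_q = 15.52 × 20.6 = 319.71 kPa; self-weight term 0.5·γ·B·N_γ·s_γ = 0.5 × 19.4 × 2.4 × 17.7 × 0.6 = 247.23 kPa.
q_ult = 998.99 + 319.71 + 247.23 = 1565.9 kPa.
Net ultimate: q_net = 1565.9 − 15.52 = 1550.4 kPa.
q_all(net) = 1550.4 / 3.5 = 442.97 kPa.

q_all(net) ≈ 440 kPa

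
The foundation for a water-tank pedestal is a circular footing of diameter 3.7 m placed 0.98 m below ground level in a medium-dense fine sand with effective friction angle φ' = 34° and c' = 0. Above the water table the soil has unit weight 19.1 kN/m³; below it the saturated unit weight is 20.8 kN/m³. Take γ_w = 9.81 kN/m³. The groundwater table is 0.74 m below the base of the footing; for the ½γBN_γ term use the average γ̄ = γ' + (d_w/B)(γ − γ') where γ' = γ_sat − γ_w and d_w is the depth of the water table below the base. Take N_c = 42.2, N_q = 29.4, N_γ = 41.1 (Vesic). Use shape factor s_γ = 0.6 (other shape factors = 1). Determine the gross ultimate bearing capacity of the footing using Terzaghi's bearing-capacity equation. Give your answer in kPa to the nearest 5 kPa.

q_ult ≈ 1125 kPa

Effective surcharge at the founding depth q = γ·D_f = 19.1 × 0.98 = 18.718 kPa.
With d_w = 0.74 m < B, γ̄ = 10.99 + (0.74/3.7) × (19.1 − 10.99) = 12.612 kN/m³.
q_ult = q·N_q + 0.5·γ·B·N_γ·s_γ
     = 18.718 × 29.4 + 0.5 × 12.612 × 3.7 × 41.1 × 0.6
     = 550.31 + 575.37 = 1125.7 kPa.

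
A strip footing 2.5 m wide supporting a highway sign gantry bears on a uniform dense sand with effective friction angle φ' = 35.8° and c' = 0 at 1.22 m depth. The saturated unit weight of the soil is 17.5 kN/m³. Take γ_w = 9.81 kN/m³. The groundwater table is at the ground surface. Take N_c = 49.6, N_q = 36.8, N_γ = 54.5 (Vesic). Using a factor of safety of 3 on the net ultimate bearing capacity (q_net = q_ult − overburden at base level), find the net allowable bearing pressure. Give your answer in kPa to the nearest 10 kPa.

q_all(net) ≈ 290 kPa

γ' = 17.5 − 9.81 = 7.69 kN/m³ (submerged throughout). q = 7.69 × 1.22 = 9.3818 kPa; the same γ' applies in the ½γBN_γ term.
q·N_q = 9.3818 × 36.8 = 345.25 kPa
0.5·γ·B·N_γ = 0.5 × 7.69 × 2.5 × 54.5 = 523.88 kPa
q_ult = 345.25 + 523.88 = 869.13 kPa.
q_net = 869.13 − 9.3818 = 859.75 kPa.
q_all(net) = 859.75 / 3 = 286.58 kPa.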